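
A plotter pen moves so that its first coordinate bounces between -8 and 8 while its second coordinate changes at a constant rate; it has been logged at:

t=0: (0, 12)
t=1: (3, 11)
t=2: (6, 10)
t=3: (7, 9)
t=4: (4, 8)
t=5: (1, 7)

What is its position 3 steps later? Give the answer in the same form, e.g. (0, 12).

The first coordinate reflects between -8 and 8, moving 3 per step.
  step 6: 1 → -2
  step 7: -2 → -5
  step 8: -5 → -8
The second coordinate changes by -1 each step: at step 8 it is 4.

(-8, 4)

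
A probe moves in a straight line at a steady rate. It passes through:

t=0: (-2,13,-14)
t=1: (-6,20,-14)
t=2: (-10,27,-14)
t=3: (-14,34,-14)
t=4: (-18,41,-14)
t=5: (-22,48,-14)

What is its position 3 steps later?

Constant displacement of (-4,+7,+0) per step.
step 6: (-22,48,-14) + (-4,+7,+0) → (-26,55,-14)
step 7: (-26,55,-14) + (-4,+7,+0) → (-30,62,-14)
step 8: (-30,62,-14) + (-4,+7,+0) → (-34,69,-14)

(-34,69,-14)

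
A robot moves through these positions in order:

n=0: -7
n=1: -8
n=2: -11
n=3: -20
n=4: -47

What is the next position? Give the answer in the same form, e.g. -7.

Consecutive displacements -1, -3, -9, -27 scale by a factor of 3 each step.
step 5: -47 − 81 → -128

-128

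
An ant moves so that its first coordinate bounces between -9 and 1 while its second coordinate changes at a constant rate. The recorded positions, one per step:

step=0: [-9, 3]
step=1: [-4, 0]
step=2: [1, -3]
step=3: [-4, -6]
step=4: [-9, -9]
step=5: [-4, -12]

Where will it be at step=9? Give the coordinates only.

[-4, -24]

The first coordinate travels 5 per step and bounces off the walls at -9 and 1.
  step 6: -4 → 1
  step 7: 1 → -4
  step 8: -4 → -9
  step 9: -9 → -4
The second coordinate changes by -3 each step: at step 9 it is -24.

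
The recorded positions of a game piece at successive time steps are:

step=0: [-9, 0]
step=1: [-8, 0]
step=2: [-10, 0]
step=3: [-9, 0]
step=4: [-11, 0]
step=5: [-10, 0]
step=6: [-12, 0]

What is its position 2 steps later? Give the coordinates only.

[-13, 0]

The moves between consecutive positions are [+1, +0], [-2, +0], [+1, +0], [-2, +0], [+1, +0], [-2, +0]; they repeat the 2-cycle [[+1, +0], [-2, +0]].
step 7: apply [+1, +0] → [-11, 0]
step 8: apply [-2, +0] → [-13, 0]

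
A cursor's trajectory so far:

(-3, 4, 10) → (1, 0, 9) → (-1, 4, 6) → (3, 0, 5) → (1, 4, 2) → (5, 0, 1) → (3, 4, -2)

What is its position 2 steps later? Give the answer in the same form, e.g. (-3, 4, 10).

(5, 4, -6)

Differencing gives (+4, -4, -1), (-2, +4, -3), (+4, -4, -1), (-2, +4, -3), (+4, -4, -1), (-2, +4, -3). This is the pattern (+4, -4, -1), (-2, +4, -3) repeated.
step 7: apply (+4, -4, -1) → (7, 0, -3)
step 8: apply (-2, +4, -3) → (5, 4, -6)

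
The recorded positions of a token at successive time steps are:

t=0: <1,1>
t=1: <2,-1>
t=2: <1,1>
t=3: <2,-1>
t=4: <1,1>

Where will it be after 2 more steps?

Step-to-step displacements: <+1,-2>, <-1,+2>, <+1,-2>, <-1,+2>; each is -1× the previous.
step 5: <1,1> + <+1,-2> → <2,-1>
step 6: <2,-1> + <-1,+2> → <1,1>

<1,1>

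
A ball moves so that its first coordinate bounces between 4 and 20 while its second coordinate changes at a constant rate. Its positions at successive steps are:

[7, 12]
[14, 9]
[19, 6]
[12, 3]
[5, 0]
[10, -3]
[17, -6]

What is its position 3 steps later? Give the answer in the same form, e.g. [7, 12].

The first coordinate travels 7 per step and bounces off the walls at 4 and 20.
  step 7: 17 → 16
  step 8: 16 → 9
  step 9: 9 → 6
The second coordinate changes by -3 each step: at step 9 it is -15.

[6, -15]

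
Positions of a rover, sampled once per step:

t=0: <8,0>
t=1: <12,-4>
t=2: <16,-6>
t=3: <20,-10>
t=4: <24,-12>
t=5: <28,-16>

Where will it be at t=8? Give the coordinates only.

Step-to-step displacements: <+4,-4>, <+4,-2>, <+4,-4>, <+4,-2>, <+4,-4> — a repeating cycle of length 2.
step 6: apply <+4,-2> → <32,-18>
step 7: apply <+4,-4> → <36,-22>
step 8: apply <+4,-2> → <40,-24>

<40,-24>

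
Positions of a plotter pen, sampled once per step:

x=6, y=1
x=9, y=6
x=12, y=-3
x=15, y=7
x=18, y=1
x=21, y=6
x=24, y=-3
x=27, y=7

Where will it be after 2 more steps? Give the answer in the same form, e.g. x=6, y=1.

The x coordinate changes by +3 each step, so at step 9 it is 6 + 9·(3) = 33.
The y coordinate repeats the cycle [1, 6, -3, 7] with period 4; step 9 mod 4 = 1, giving 6.

x=33, y=6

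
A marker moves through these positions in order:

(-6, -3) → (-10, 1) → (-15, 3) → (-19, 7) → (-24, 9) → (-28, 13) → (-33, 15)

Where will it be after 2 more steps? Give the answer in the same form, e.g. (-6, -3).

Differencing gives (-4, +4), (-5, +2), (-4, +4), (-5, +2), (-4, +4), (-5, +2). This is the pattern (-4, +4), (-5, +2) repeated.
step 7: apply (-4, +4) → (-37, 19)
step 8: apply (-5, +2) → (-42, 21)

(-42, 21)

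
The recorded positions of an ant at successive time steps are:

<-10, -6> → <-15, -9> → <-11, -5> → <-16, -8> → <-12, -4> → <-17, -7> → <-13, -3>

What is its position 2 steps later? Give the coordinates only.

Step-to-step displacements: <-5, -3>, <+4, +4>, <-5, -3>, <+4, +4>, <-5, -3>, <+4, +4> — a repeating cycle of length 2.
step 7: apply <-5, -3> → <-18, -6>
step 8: apply <+4, +4> → <-14, -2>

<-14, -2>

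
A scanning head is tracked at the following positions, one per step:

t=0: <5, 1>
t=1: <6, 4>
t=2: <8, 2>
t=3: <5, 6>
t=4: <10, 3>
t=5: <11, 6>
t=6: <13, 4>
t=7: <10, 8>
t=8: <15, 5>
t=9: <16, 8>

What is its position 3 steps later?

<20, 7>

Differencing gives <+1, +3>, <+2, -2>, <-3, +4>, <+5, -3>, <+1, +3>, <+2, -2>, <-3, +4>, <+5, -3>, <+1, +3>. This is the pattern <+1, +3>, <+2, -2>, <-3, +4>, <+5, -3> repeated.
step 10: apply <+2, -2> → <18, 6>
step 11: apply <-3, +4> → <15, 10>
step 12: apply <+5, -3> → <20, 7>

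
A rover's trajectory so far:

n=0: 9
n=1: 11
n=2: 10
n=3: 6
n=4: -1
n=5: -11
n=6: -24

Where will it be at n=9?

Successive displacements: +2, -1, -4, -7, -10, -13 — each changes by -3.
step 7: -24 − 16 → -40
step 8: -40 − 19 → -59
step 9: -59 − 22 → -81

-81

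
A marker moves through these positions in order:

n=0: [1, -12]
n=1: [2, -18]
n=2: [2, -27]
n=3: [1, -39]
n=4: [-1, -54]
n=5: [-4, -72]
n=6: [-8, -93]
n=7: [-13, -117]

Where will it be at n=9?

Taking differences between consecutive positions: [+1, -6], [+0, -9], [-1, -12], [-2, -15], [-3, -18], [-4, -21], [-5, -24]. These grow by [-1, -3] each step.
step 8: [-13, -117] + [-6, -27] → [-19, -144]
step 9: [-19, -144] + [-7, -30] → [-26, -174]

[-26, -174]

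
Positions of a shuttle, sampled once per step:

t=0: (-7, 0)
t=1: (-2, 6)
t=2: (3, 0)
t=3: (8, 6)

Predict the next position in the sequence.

(13, 0)

First: linear, +5 per step → 13 at step 4.
Second: cycles through 0, 6 every 2 steps. Step 4 lands at position 0 of the cycle → 0.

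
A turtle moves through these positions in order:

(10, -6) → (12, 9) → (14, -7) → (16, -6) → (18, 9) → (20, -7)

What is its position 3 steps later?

First: linear, +2 per step → 26 at step 8.
Second: cycles through -6, 9, -7 every 3 steps. Step 8 lands at position 2 of the cycle → -7.

(26, -7)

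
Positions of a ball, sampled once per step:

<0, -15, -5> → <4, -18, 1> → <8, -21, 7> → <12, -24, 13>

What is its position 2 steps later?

<20, -30, 25>

The position changes by <+4, -3, +6> every step.
step 4: <12, -24, 13> + <+4, -3, +6> → <16, -27, 19>
step 5: <16, -27, 19> + <+4, -3, +6> → <20, -30, 25>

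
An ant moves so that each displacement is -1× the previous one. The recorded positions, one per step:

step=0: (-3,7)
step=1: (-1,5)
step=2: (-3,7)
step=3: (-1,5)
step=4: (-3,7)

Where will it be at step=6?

(-3,7)

Step-to-step displacements: (+2,-2), (-2,+2), (+2,-2), (-2,+2); each is -1× the previous.
step 5: (-3,7) + (+2,-2) → (-1,5)
step 6: (-1,5) + (-2,+2) → (-3,7)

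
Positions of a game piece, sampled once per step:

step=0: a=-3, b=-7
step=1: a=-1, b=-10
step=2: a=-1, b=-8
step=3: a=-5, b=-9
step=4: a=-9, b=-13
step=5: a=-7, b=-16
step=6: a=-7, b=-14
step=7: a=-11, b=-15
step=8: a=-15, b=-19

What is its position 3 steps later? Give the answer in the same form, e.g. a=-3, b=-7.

a=-17, b=-21

The moves between consecutive positions are (+2,-3), (+0,+2), (-4,-1), (-4,-4), (+2,-3), (+0,+2), (-4,-1), (-4,-4); they repeat the 4-cycle [(+2,-3), (+0,+2), (-4,-1), (-4,-4)].
step 9: apply (+2,-3) → a=-13, b=-22
step 10: apply (+0,+2) → a=-13, b=-20
step 11: apply (-4,-1) → a=-17, b=-21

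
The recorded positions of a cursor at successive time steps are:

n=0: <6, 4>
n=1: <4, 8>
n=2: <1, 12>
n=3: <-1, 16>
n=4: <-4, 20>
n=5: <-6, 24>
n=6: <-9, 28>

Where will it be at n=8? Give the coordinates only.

Step-to-step displacements: <-2, +4>, <-3, +4>, <-2, +4>, <-3, +4>, <-2, +4>, <-3, +4> — a repeating cycle of length 2.
step 7: apply <-2, +4> → <-11, 32>
step 8: apply <-3, +4> → <-14, 36>

<-14, 36>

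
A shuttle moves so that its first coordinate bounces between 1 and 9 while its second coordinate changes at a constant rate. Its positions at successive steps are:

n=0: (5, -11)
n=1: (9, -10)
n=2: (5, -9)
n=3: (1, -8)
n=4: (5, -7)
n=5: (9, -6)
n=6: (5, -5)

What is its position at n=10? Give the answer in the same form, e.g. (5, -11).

The first coordinate reflects between 1 and 9, moving 4 per step.
  step 7: 5 → 1
  step 8: 1 → 5
  step 9: 5 → 9
  step 10: 9 → 5
The second coordinate changes by +1 each step: at step 10 it is -1.

(5, -1)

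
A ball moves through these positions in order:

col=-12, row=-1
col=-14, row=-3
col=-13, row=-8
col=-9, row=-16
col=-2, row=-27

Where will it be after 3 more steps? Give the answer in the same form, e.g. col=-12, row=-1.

Taking differences between consecutive positions: (-2, -2), (+1, -5), (+4, -8), (+7, -11). These grow by (+3, -3) each step.
step 5: col=-2, row=-27 + (+10, -14) → col=8, row=-41
step 6: col=8, row=-41 + (+13, -17) → col=21, row=-58
step 7: col=21, row=-58 + (+16, -20) → col=37, row=-78

col=37, row=-78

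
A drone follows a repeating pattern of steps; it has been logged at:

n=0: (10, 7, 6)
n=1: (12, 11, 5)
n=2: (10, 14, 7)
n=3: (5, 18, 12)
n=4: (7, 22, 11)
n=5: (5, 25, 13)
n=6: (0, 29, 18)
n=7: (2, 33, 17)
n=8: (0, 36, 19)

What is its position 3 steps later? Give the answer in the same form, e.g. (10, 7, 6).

The moves between consecutive positions are (+2, +4, -1), (-2, +3, +2), (-5, +4, +5), (+2, +4, -1), (-2, +3, +2), (-5, +4, +5), (+2, +4, -1), (-2, +3, +2); they repeat the 3-cycle [(+2, +4, -1), (-2, +3, +2), (-5, +4, +5)].
step 9: apply (-5, +4, +5) → (-5, 40, 24)
step 10: apply (+2, +4, -1) → (-3, 44, 23)
step 11: apply (-2, +3, +2) → (-5, 47, 25)

(-5, 47, 25)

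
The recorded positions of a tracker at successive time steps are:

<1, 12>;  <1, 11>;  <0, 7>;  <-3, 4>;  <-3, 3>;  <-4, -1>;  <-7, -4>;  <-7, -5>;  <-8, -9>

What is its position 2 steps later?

<-11, -13>

Step-to-step displacements: <+0, -1>, <-1, -4>, <-3, -3>, <+0, -1>, <-1, -4>, <-3, -3>, <+0, -1>, <-1, -4> — a repeating cycle of length 3.
step 9: apply <-3, -3> → <-11, -12>
step 10: apply <+0, -1> → <-11, -13>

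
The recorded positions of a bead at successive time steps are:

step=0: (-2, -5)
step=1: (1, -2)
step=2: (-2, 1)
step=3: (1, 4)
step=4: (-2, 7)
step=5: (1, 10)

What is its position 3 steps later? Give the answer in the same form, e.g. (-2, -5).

First: cycles through -2, 1 every 2 steps. Step 8 lands at position 0 of the cycle → -2.
Second: linear, +3 per step → 19 at step 8.

(-2, 19)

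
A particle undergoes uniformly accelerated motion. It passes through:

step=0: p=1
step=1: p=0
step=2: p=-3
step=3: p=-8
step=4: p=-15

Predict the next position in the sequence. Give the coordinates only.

p=-24

Successive displacements: -1, -3, -5, -7 — each changes by -2.
step 5: -15 − 9 → p=-24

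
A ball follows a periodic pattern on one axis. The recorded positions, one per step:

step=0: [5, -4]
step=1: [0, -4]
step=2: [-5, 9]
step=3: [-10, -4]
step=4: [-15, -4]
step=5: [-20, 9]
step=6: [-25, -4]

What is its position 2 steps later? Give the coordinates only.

The first coordinate changes by -5 each step, so at step 8 it is 5 + 8·(-5) = -35.
The second coordinate repeats the cycle [-4, -4, 9] with period 3; step 8 mod 3 = 2, giving 9.

[-35, 9]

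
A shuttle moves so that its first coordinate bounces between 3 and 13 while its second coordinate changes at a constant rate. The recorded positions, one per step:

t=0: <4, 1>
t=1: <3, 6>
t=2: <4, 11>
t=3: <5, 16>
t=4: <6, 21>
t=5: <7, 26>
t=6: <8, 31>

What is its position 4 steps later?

<12, 51>

The first coordinate reflects between 3 and 13, moving 1 per step.
  step 7: 8 → 9
  step 8: 9 → 10
  step 9: 10 → 11
  step 10: 11 → 12
The second coordinate changes by +5 each step: at step 10 it is 51.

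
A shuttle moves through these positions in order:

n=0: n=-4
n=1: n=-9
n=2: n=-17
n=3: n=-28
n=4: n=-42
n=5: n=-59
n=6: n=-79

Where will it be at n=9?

First differences are -5, -8, -11, -14, -17, -20; their common second difference is -3 (constant acceleration).
step 7: -79 − 23 → n=-102
step 8: -102 − 26 → n=-128
step 9: -128 − 29 → n=-157

n=-157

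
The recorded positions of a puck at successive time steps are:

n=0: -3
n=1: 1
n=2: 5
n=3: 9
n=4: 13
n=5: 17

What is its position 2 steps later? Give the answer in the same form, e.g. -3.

Constant displacement of +4 per step.
step 6: 17 + 4 → 21
step 7: 21 + 4 → 25

25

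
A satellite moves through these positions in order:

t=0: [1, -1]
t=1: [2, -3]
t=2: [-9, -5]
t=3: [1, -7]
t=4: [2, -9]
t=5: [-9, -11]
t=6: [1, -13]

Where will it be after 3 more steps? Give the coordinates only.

[1, -19]

First: cycles through 1, 2, -9 every 3 steps. Step 9 lands at position 0 of the cycle → 1.
Second: linear, -2 per step → -19 at step 9.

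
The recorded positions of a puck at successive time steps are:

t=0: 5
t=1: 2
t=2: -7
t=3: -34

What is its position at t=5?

-358

Step-to-step displacements: -3, -9, -27; each is 3× the previous.
step 4: -34 − 81 → -115
step 5: -115 − 243 → -358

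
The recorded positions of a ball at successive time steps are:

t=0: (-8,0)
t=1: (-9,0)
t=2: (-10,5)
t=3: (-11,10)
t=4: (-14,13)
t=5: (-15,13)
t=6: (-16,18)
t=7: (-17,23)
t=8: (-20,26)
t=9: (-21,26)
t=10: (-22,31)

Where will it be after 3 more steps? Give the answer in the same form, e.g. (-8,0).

The moves between consecutive positions are (-1,+0), (-1,+5), (-1,+5), (-3,+3), (-1,+0), (-1,+5), (-1,+5), (-3,+3), (-1,+0), (-1,+5); they repeat the 4-cycle [(-1,+0), (-1,+5), (-1,+5), (-3,+3)].
step 11: apply (-1,+5) → (-23,36)
step 12: apply (-3,+3) → (-26,39)
step 13: apply (-1,+0) → (-27,39)

(-27,39)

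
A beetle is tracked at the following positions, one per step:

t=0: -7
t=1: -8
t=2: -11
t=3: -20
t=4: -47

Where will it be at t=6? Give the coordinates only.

-371

Step-to-step displacements: -1, -3, -9, -27; each is 3× the previous.
step 5: -47 − 81 → -128
step 6: -128 − 243 → -371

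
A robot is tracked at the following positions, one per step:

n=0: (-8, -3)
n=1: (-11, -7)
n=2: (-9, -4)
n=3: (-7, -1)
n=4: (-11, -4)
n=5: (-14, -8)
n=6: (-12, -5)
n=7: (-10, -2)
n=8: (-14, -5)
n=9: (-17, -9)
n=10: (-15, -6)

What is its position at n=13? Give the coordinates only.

Differencing gives (-3, -4), (+2, +3), (+2, +3), (-4, -3), (-3, -4), (+2, +3), (+2, +3), (-4, -3), (-3, -4), (+2, +3). This is the pattern (-3, -4), (+2, +3), (+2, +3), (-4, -3) repeated.
step 11: apply (+2, +3) → (-13, -3)
step 12: apply (-4, -3) → (-17, -6)
step 13: apply (-3, -4) → (-20, -10)

(-20, -10)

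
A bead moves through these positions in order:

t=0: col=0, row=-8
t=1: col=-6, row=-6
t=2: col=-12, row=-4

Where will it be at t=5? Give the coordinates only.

Each step adds (-6, +2) to the position.
step 3: col=-12, row=-4 + (-6, +2) → col=-18, row=-2
step 4: col=-18, row=-2 + (-6, +2) → col=-24, row=0
step 5: col=-24, row=0 + (-6, +2) → col=-30, row=2

col=-30, row=2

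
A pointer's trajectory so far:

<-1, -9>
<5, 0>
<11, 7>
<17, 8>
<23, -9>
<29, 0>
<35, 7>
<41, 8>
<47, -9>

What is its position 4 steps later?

<71, -9>

First: linear, +6 per step → 71 at step 12.
Second: cycles through -9, 0, 7, 8 every 4 steps. Step 12 lands at position 0 of the cycle → -9.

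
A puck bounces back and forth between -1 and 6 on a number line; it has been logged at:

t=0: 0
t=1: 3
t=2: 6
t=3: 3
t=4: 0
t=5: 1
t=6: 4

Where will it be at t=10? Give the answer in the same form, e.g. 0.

The value travels 3 per step and bounces off the walls at -1 and 6.
  step 7: 4 → 5
  step 8: 5 → 2
  step 9: 2 → -1
  step 10: -1 → 2

2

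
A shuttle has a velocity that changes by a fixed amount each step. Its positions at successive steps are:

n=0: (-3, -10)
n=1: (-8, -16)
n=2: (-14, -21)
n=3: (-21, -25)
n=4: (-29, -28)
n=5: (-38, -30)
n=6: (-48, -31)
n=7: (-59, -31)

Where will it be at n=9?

Taking differences between consecutive positions: (-5, -6), (-6, -5), (-7, -4), (-8, -3), (-9, -2), (-10, -1), (-11, +0). These grow by (-1, +1) each step.
step 8: (-59, -31) + (-12, +1) → (-71, -30)
step 9: (-71, -30) + (-13, +2) → (-84, -28)

(-84, -28)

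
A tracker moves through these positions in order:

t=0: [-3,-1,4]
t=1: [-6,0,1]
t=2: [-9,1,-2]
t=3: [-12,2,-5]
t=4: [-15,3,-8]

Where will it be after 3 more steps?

Constant displacement of [-3,+1,-3] per step.
step 5: [-15,3,-8] + [-3,+1,-3] → [-18,4,-11]
step 6: [-18,4,-11] + [-3,+1,-3] → [-21,5,-14]
step 7: [-21,5,-14] + [-3,+1,-3] → [-24,6,-17]

[-24,6,-17]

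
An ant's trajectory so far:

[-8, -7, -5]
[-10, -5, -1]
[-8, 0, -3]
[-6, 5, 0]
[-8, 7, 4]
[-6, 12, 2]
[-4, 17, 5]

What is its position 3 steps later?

Step-to-step displacements: [-2, +2, +4], [+2, +5, -2], [+2, +5, +3], [-2, +2, +4], [+2, +5, -2], [+2, +5, +3] — a repeating cycle of length 3.
step 7: apply [-2, +2, +4] → [-6, 19, 9]
step 8: apply [+2, +5, -2] → [-4, 24, 7]
step 9: apply [+2, +5, +3] → [-2, 29, 10]

[-2, 29, 10]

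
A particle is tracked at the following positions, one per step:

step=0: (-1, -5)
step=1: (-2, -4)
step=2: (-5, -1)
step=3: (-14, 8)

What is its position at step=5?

Step-to-step displacements: (-1, +1), (-3, +3), (-9, +9); each is 3× the previous.
step 4: (-14, 8) + (-27, +27) → (-41, 35)
step 5: (-41, 35) + (-81, +81) → (-122, 116)

(-122, 116)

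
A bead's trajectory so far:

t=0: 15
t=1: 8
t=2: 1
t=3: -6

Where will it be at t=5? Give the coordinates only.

-20

Each step adds -7 to the position.
step 4: -6 − 7 → -13
step 5: -13 − 7 → -20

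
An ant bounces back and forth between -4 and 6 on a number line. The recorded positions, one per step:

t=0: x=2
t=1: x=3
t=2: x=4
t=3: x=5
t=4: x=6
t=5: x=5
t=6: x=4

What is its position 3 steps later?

The value travels 1 per step and bounces off the walls at -4 and 6.
  step 7: 4 → 3
  step 8: 3 → 2
  step 9: 2 → 1

x=1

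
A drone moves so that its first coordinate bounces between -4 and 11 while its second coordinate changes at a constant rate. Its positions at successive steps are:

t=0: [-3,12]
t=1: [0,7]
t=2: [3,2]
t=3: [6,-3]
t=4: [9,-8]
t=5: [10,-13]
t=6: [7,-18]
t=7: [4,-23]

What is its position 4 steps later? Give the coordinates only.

The first coordinate reflects between -4 and 11, moving 3 per step.
  step 8: 4 → 1
  step 9: 1 → -2
  step 10: -2 → -3
  step 11: -3 → 0
The second coordinate changes by -5 each step: at step 11 it is -43.

[0,-43]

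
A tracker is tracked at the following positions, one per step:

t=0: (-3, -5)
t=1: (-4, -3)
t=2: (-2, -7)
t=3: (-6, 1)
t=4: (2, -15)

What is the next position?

(-14, 17)

The jumps are (-1, +2), (+2, -4), (-4, +8), (+8, -16) — a geometric progression with ratio -2.
step 5: (2, -15) + (-16, +32) → (-14, 17)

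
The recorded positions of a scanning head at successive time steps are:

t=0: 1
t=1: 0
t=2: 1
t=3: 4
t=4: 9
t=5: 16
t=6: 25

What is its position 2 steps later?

49

Taking differences between consecutive positions: -1, +1, +3, +5, +7, +9. These grow by +2 each step.
step 7: 25 + 11 → 36
step 8: 36 + 13 → 49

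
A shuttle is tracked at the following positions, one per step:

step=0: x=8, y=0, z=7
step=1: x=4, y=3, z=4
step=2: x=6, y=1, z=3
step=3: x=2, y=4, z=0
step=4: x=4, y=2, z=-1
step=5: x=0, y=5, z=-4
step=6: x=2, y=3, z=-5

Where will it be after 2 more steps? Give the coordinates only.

Step-to-step displacements: (-4, +3, -3), (+2, -2, -1), (-4, +3, -3), (+2, -2, -1), (-4, +3, -3), (+2, -2, -1) — a repeating cycle of length 2.
step 7: apply (-4, +3, -3) → x=-2, y=6, z=-8
step 8: apply (+2, -2, -1) → x=0, y=4, z=-9

x=0, y=4, z=-9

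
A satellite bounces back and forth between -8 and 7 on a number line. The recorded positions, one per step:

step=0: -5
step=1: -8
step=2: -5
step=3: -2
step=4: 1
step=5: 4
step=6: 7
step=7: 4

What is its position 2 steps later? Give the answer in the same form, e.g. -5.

-2

The value travels 3 per step and bounces off the walls at -8 and 7.
  step 8: 4 → 1
  step 9: 1 → -2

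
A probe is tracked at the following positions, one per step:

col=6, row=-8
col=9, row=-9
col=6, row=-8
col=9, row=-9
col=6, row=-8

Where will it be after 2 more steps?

Consecutive displacements (+3, -1), (-3, +1), (+3, -1), (-3, +1) scale by a factor of -1 each step.
step 5: col=6, row=-8 + (+3, -1) → col=9, row=-9
step 6: col=9, row=-9 + (-3, +1) → col=6, row=-8

col=6, row=-8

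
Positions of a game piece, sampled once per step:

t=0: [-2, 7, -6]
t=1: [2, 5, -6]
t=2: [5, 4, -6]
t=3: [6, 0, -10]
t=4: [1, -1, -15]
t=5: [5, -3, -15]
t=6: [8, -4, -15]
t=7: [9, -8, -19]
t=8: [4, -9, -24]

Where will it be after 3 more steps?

Differencing gives [+4, -2, +0], [+3, -1, +0], [+1, -4, -4], [-5, -1, -5], [+4, -2, +0], [+3, -1, +0], [+1, -4, -4], [-5, -1, -5]. This is the pattern [+4, -2, +0], [+3, -1, +0], [+1, -4, -4], [-5, -1, -5] repeated.
step 9: apply [+4, -2, +0] → [8, -11, -24]
step 10: apply [+3, -1, +0] → [11, -12, -24]
step 11: apply [+1, -4, -4] → [12, -16, -28]

[12, -16, -28]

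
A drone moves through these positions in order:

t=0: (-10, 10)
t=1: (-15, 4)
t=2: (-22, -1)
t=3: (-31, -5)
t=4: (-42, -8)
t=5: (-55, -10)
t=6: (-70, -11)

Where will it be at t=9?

(-127, -8)

First differences are (-5, -6), (-7, -5), (-9, -4), (-11, -3), (-13, -2), (-15, -1); their common second difference is (-2, +1) (constant acceleration).
step 7: (-70, -11) + (-17, +0) → (-87, -11)
step 8: (-87, -11) + (-19, +1) → (-106, -10)
step 9: (-106, -10) + (-21, +2) → (-127, -8)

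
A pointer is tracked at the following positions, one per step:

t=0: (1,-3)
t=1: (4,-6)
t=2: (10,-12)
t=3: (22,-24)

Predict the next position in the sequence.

(46,-48)

The jumps are (+3,-3), (+6,-6), (+12,-12) — a geometric progression with ratio 2.
step 4: (22,-24) + (+24,-24) → (46,-48)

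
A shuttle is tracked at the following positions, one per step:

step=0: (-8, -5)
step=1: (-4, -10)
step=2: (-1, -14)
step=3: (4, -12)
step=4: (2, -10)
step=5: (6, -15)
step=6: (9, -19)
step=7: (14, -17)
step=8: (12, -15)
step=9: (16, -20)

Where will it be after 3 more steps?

(22, -20)

The moves between consecutive positions are (+4, -5), (+3, -4), (+5, +2), (-2, +2), (+4, -5), (+3, -4), (+5, +2), (-2, +2), (+4, -5); they repeat the 4-cycle [(+4, -5), (+3, -4), (+5, +2), (-2, +2)].
step 10: apply (+3, -4) → (19, -24)
step 11: apply (+5, +2) → (24, -22)
step 12: apply (-2, +2) → (22, -20)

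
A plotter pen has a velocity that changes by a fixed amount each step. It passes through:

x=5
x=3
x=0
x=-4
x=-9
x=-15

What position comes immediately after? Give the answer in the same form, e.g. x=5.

x=-22

Successive displacements: -2, -3, -4, -5, -6 — each changes by -1.
step 6: -15 − 7 → x=-22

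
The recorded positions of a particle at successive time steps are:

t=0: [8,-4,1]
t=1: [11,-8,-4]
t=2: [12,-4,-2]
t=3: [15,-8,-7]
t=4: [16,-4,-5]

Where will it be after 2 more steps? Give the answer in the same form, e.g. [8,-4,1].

[20,-4,-8]

The moves between consecutive positions are [+3,-4,-5], [+1,+4,+2], [+3,-4,-5], [+1,+4,+2]; they repeat the 2-cycle [[+3,-4,-5], [+1,+4,+2]].
step 5: apply [+3,-4,-5] → [19,-8,-10]
step 6: apply [+1,+4,+2] → [20,-4,-8]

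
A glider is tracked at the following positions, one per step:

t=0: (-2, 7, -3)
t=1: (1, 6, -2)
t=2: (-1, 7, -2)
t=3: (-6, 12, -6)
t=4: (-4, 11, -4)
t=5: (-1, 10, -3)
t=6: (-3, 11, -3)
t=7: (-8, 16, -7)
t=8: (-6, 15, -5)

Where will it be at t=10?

(-5, 15, -4)

Differencing gives (+3, -1, +1), (-2, +1, +0), (-5, +5, -4), (+2, -1, +2), (+3, -1, +1), (-2, +1, +0), (-5, +5, -4), (+2, -1, +2). This is the pattern (+3, -1, +1), (-2, +1, +0), (-5, +5, -4), (+2, -1, +2) repeated.
step 9: apply (+3, -1, +1) → (-3, 14, -4)
step 10: apply (-2, +1, +0) → (-5, 15, -4)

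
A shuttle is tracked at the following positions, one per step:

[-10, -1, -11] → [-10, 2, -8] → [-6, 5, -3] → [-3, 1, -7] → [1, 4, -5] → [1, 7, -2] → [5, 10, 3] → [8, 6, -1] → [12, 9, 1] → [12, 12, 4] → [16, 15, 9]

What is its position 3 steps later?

Differencing gives [+0, +3, +3], [+4, +3, +5], [+3, -4, -4], [+4, +3, +2], [+0, +3, +3], [+4, +3, +5], [+3, -4, -4], [+4, +3, +2], [+0, +3, +3], [+4, +3, +5]. This is the pattern [+0, +3, +3], [+4, +3, +5], [+3, -4, -4], [+4, +3, +2] repeated.
step 11: apply [+3, -4, -4] → [19, 11, 5]
step 12: apply [+4, +3, +2] → [23, 14, 7]
step 13: apply [+0, +3, +3] → [23, 17, 10]

[23, 17, 10]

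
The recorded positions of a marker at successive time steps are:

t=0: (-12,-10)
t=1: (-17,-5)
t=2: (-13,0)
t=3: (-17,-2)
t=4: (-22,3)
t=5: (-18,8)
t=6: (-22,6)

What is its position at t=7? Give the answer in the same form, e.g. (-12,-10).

Differencing gives (-5,+5), (+4,+5), (-4,-2), (-5,+5), (+4,+5), (-4,-2). This is the pattern (-5,+5), (+4,+5), (-4,-2) repeated.
step 7: apply (-5,+5) → (-27,11)

(-27,11)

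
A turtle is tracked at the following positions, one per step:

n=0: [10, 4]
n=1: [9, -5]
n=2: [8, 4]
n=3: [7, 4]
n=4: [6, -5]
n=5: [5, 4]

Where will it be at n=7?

[3, -5]

The first coordinate changes by -1 each step, so at step 7 it is 10 + 7·(-1) = 3.
The second coordinate repeats the cycle [4, -5, 4] with period 3; step 7 mod 3 = 1, giving -5.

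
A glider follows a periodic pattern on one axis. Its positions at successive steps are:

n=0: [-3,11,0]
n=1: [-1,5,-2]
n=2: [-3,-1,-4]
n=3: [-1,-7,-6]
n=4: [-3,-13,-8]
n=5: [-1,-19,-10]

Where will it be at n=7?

First: cycles through -3, -1 every 2 steps. Step 7 lands at position 1 of the cycle → -1.
Second: linear, -6 per step → -31 at step 7.
Third: linear, -2 per step → -14 at step 7.

[-1,-31,-14]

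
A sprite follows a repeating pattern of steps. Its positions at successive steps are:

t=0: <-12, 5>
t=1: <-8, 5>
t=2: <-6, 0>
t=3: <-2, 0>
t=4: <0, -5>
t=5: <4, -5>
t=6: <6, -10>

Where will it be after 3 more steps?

Differencing gives <+4, +0>, <+2, -5>, <+4, +0>, <+2, -5>, <+4, +0>, <+2, -5>. This is the pattern <+4, +0>, <+2, -5> repeated.
step 7: apply <+4, +0> → <10, -10>
step 8: apply <+2, -5> → <12, -15>
step 9: apply <+4, +0> → <16, -15>

<16, -15>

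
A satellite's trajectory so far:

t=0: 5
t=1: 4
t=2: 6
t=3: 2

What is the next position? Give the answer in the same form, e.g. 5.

10

Consecutive displacements -1, +2, -4 scale by a factor of -2 each step.
step 4: 2 + 8 → 10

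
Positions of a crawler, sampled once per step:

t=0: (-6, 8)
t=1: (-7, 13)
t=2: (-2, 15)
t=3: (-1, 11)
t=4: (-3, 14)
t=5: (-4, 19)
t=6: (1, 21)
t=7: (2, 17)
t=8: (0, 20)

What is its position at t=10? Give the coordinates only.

Step-to-step displacements: (-1, +5), (+5, +2), (+1, -4), (-2, +3), (-1, +5), (+5, +2), (+1, -4), (-2, +3) — a repeating cycle of length 4.
step 9: apply (-1, +5) → (-1, 25)
step 10: apply (+5, +2) → (4, 27)

(4, 27)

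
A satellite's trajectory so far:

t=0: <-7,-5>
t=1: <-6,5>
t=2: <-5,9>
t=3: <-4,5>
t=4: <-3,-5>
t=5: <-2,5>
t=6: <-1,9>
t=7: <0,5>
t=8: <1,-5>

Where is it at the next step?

First: linear, +1 per step → 2 at step 9.
Second: cycles through -5, 5, 9, 5 every 4 steps. Step 9 lands at position 1 of the cycle → 5.

<2,5>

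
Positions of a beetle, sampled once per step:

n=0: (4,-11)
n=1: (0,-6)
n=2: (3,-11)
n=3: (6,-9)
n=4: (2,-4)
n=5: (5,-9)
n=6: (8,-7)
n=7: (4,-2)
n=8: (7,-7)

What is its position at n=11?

Differencing gives (-4,+5), (+3,-5), (+3,+2), (-4,+5), (+3,-5), (+3,+2), (-4,+5), (+3,-5). This is the pattern (-4,+5), (+3,-5), (+3,+2) repeated.
step 9: apply (+3,+2) → (10,-5)
step 10: apply (-4,+5) → (6,0)
step 11: apply (+3,-5) → (9,-5)

(9,-5)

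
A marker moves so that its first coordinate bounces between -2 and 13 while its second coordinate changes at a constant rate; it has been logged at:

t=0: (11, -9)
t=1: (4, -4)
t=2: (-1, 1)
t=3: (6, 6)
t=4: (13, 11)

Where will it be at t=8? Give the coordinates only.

The first coordinate travels 7 per step and bounces off the walls at -2 and 13.
  step 5: 13 → 6
  step 6: 6 → -1
  step 7: -1 → 4
  step 8: 4 → 11
The second coordinate changes by +5 each step: at step 8 it is 31.

(11, 31)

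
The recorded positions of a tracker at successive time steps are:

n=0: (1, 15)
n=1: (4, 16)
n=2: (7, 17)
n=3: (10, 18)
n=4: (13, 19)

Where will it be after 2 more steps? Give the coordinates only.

The position changes by (+3, +1) every step.
step 5: (13, 19) + (+3, +1) → (16, 20)
step 6: (16, 20) + (+3, +1) → (19, 21)

(19, 21)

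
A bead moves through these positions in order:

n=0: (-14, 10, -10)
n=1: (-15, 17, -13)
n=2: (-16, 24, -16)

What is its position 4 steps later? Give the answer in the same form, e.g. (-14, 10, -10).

(-20, 52, -28)

The position changes by (-1, +7, -3) every step.
step 3: (-16, 24, -16) + (-1, +7, -3) → (-17, 31, -19)
step 4: (-17, 31, -19) + (-1, +7, -3) → (-18, 38, -22)
step 5: (-18, 38, -22) + (-1, +7, -3) → (-19, 45, -25)
step 6: (-19, 45, -25) + (-1, +7, -3) → (-20, 52, -28)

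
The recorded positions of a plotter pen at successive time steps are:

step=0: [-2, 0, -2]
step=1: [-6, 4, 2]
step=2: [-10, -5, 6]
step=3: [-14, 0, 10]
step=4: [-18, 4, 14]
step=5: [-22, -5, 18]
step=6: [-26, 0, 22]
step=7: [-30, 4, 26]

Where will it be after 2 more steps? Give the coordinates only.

The first coordinate changes by -4 each step, so at step 9 it is -2 + 9·(-4) = -38.
The second coordinate repeats the cycle [0, 4, -5] with period 3; step 9 mod 3 = 0, giving 0.
The third coordinate changes by +4 each step, so at step 9 it is -2 + 9·(4) = 34.

[-38, 0, 34]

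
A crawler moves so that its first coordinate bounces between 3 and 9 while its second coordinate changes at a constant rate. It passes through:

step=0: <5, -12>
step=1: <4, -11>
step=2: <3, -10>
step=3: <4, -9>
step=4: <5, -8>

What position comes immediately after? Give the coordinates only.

The first coordinate reflects between 3 and 9, moving 1 per step.
  step 5: 5 → 6
The second coordinate changes by +1 each step: at step 5 it is -7.

<6, -7>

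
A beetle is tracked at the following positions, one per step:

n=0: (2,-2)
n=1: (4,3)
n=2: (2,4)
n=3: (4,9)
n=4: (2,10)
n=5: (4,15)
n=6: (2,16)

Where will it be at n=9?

(4,27)

The moves between consecutive positions are (+2,+5), (-2,+1), (+2,+5), (-2,+1), (+2,+5), (-2,+1); they repeat the 2-cycle [(+2,+5), (-2,+1)].
step 7: apply (+2,+5) → (4,21)
step 8: apply (-2,+1) → (2,22)
step 9: apply (+2,+5) → (4,27)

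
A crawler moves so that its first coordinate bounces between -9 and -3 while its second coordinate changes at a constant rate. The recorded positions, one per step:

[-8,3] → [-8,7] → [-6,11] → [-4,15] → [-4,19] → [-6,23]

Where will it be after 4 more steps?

[-4,39]

The first coordinate reflects between -9 and -3, moving 2 per step.
  step 6: -6 → -8
  step 7: -8 → -8
  step 8: -8 → -6
  step 9: -6 → -4
The second coordinate changes by +4 each step: at step 9 it is 39.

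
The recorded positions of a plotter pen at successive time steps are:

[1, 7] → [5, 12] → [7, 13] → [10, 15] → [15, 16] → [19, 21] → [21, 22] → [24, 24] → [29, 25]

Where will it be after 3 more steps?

Step-to-step displacements: [+4, +5], [+2, +1], [+3, +2], [+5, +1], [+4, +5], [+2, +1], [+3, +2], [+5, +1] — a repeating cycle of length 4.
step 9: apply [+4, +5] → [33, 30]
step 10: apply [+2, +1] → [35, 31]
step 11: apply [+3, +2] → [38, 33]

[38, 33]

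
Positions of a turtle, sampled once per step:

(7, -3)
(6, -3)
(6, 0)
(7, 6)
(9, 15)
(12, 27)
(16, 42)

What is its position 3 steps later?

(34, 105)

Successive displacements: (-1, +0), (+0, +3), (+1, +6), (+2, +9), (+3, +12), (+4, +15) — each changes by (+1, +3).
step 7: (16, 42) + (+5, +18) → (21, 60)
step 8: (21, 60) + (+6, +21) → (27, 81)
step 9: (27, 81) + (+7, +24) → (34, 105)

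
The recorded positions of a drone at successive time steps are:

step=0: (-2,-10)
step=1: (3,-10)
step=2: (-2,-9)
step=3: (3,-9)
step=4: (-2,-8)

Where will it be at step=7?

(3,-7)

The moves between consecutive positions are (+5,+0), (-5,+1), (+5,+0), (-5,+1); they repeat the 2-cycle [(+5,+0), (-5,+1)].
step 5: apply (+5,+0) → (3,-8)
step 6: apply (-5,+1) → (-2,-7)
step 7: apply (+5,+0) → (3,-7)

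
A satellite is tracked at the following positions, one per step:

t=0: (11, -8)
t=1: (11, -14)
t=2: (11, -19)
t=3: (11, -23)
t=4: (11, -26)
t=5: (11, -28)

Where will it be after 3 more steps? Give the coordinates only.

(11, -28)

First differences are (+0, -6), (+0, -5), (+0, -4), (+0, -3), (+0, -2); their common second difference is (+0, +1) (constant acceleration).
step 6: (11, -28) + (+0, -1) → (11, -29)
step 7: (11, -29) + (+0, +0) → (11, -29)
step 8: (11, -29) + (+0, +1) → (11, -28)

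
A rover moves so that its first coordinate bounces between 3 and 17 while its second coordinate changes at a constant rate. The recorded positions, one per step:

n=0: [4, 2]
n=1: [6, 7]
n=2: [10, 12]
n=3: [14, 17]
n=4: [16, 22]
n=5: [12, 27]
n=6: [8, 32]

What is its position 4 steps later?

The first coordinate travels 4 per step and bounces off the walls at 3 and 17.
  step 7: 8 → 4
  step 8: 4 → 6
  step 9: 6 → 10
  step 10: 10 → 14
The second coordinate changes by +5 each step: at step 10 it is 52.

[14, 52]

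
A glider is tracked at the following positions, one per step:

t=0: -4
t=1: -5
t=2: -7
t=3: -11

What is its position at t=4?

Step-to-step displacements: -1, -2, -4; each is 2× the previous.
step 4: -11 − 8 → -19

-19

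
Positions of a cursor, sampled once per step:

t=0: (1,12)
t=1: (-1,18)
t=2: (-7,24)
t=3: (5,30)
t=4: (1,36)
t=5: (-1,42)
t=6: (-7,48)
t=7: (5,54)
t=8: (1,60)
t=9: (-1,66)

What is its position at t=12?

(1,84)

First: cycles through 1, -1, -7, 5 every 4 steps. Step 12 lands at position 0 of the cycle → 1.
Second: linear, +6 per step → 84 at step 12.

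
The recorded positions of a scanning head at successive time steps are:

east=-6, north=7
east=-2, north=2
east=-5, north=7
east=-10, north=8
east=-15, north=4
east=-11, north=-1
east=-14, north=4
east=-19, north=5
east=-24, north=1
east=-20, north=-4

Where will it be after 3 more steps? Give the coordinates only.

east=-33, north=-2

The moves between consecutive positions are (+4, -5), (-3, +5), (-5, +1), (-5, -4), (+4, -5), (-3, +5), (-5, +1), (-5, -4), (+4, -5); they repeat the 4-cycle [(+4, -5), (-3, +5), (-5, +1), (-5, -4)].
step 10: apply (-3, +5) → east=-23, north=1
step 11: apply (-5, +1) → east=-28, north=2
step 12: apply (-5, -4) → east=-33, north=-2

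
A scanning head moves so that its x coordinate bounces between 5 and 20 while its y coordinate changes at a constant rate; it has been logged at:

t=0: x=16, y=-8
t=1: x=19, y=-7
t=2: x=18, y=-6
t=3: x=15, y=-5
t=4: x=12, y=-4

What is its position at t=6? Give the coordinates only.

The x coordinate reflects between 5 and 20, moving 3 per step.
  step 5: 12 → 9
  step 6: 9 → 6
The y coordinate changes by +1 each step: at step 6 it is -2.

x=6, y=-2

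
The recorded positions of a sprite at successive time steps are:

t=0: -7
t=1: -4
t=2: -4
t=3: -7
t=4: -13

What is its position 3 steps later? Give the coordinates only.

Successive displacements: +3, +0, -3, -6 — each changes by -3.
step 5: -13 − 9 → -22
step 6: -22 − 12 → -34
step 7: -34 − 15 → -49

-49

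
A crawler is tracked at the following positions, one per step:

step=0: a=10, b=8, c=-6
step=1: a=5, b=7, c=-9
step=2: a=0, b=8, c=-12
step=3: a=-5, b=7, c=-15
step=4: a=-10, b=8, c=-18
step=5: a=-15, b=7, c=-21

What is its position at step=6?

A: linear, -5 per step → -20 at step 6.
B: cycles through 8, 7 every 2 steps. Step 6 lands at position 0 of the cycle → 8.
C: linear, -3 per step → -24 at step 6.

a=-20, b=8, c=-24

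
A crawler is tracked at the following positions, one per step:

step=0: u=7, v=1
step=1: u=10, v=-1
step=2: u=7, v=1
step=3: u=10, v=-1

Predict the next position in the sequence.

Step-to-step displacements: (+3, -2), (-3, +2), (+3, -2); each is -1× the previous.
step 4: u=10, v=-1 + (-3, +2) → u=7, v=1

u=7, v=1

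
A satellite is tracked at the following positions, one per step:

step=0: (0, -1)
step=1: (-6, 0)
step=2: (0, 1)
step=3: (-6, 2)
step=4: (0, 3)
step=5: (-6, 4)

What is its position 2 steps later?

The first coordinate repeats the cycle [0, -6] with period 2; step 7 mod 2 = 1, giving -6.
The second coordinate changes by +1 each step, so at step 7 it is -1 + 7·(1) = 6.

(-6, 6)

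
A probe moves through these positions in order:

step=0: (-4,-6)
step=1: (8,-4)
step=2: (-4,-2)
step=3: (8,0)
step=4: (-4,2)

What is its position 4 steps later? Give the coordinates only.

First: cycles through -4, 8 every 2 steps. Step 8 lands at position 0 of the cycle → -4.
Second: linear, +2 per step → 10 at step 8.

(-4,10)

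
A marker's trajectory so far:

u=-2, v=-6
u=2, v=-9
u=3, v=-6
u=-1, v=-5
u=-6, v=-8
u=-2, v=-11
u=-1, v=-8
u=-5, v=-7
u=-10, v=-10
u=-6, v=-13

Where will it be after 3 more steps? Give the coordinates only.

Step-to-step displacements: (+4,-3), (+1,+3), (-4,+1), (-5,-3), (+4,-3), (+1,+3), (-4,+1), (-5,-3), (+4,-3) — a repeating cycle of length 4.
step 10: apply (+1,+3) → u=-5, v=-10
step 11: apply (-4,+1) → u=-9, v=-9
step 12: apply (-5,-3) → u=-14, v=-12

u=-14, v=-12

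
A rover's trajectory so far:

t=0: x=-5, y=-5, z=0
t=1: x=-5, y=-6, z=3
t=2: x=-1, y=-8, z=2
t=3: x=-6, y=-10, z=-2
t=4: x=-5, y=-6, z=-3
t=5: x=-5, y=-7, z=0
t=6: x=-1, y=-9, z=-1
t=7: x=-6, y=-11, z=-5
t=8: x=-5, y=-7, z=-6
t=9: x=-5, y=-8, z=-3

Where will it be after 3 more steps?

Step-to-step displacements: (+0,-1,+3), (+4,-2,-1), (-5,-2,-4), (+1,+4,-1), (+0,-1,+3), (+4,-2,-1), (-5,-2,-4), (+1,+4,-1), (+0,-1,+3) — a repeating cycle of length 4.
step 10: apply (+4,-2,-1) → x=-1, y=-10, z=-4
step 11: apply (-5,-2,-4) → x=-6, y=-12, z=-8
step 12: apply (+1,+4,-1) → x=-5, y=-8, z=-9

x=-5, y=-8, z=-9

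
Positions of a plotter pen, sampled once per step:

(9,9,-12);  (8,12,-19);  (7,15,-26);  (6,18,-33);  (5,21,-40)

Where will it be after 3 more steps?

Each step adds (-1,+3,-7) to the position.
step 5: (5,21,-40) + (-1,+3,-7) → (4,24,-47)
step 6: (4,24,-47) + (-1,+3,-7) → (3,27,-54)
step 7: (3,27,-54) + (-1,+3,-7) → (2,30,-61)

(2,30,-61)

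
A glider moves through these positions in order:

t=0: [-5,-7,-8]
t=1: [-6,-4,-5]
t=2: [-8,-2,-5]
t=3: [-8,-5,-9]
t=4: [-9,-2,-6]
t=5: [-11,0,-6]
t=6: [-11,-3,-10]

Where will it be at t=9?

The moves between consecutive positions are [-1,+3,+3], [-2,+2,+0], [+0,-3,-4], [-1,+3,+3], [-2,+2,+0], [+0,-3,-4]; they repeat the 3-cycle [[-1,+3,+3], [-2,+2,+0], [+0,-3,-4]].
step 7: apply [-1,+3,+3] → [-12,0,-7]
step 8: apply [-2,+2,+0] → [-14,2,-7]
step 9: apply [+0,-3,-4] → [-14,-1,-11]

[-14,-1,-11]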